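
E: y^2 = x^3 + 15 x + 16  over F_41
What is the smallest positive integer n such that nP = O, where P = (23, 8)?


Compute successive multiples of P until we hit O:
  1P = (23, 8)
  2P = (0, 4)
  3P = (14, 31)
  4P = (8, 22)
  5P = (28, 24)
  6P = (15, 34)
  7P = (11, 35)
  8P = (30, 18)
  ... (continuing to 32P)
  32P = O

ord(P) = 32


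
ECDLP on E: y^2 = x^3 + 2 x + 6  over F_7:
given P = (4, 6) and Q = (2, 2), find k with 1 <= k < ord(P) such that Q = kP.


Enumerate multiples of P until we hit Q = (2, 2):
  1P = (4, 6)
  2P = (1, 3)
  3P = (3, 2)
  4P = (2, 2)
Match found at i = 4.

k = 4


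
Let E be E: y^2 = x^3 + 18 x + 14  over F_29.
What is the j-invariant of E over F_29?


Delta = -16(4 a^3 + 27 b^2) mod 29 = 19
-1728 * (4 a)^3 = -1728 * (4*18)^3 mod 29 = 13
j = 13 * 19^(-1) mod 29 = 19

j = 19 (mod 29)


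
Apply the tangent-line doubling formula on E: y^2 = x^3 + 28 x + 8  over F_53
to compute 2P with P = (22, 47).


Doubling: s = (3 x1^2 + a) / (2 y1)
s = (3*22^2 + 28) / (2*47) mod 53 = 18
x3 = s^2 - 2 x1 mod 53 = 18^2 - 2*22 = 15
y3 = s (x1 - x3) - y1 mod 53 = 18 * (22 - 15) - 47 = 26

2P = (15, 26)


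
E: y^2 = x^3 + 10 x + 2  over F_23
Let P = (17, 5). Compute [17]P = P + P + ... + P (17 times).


k = 17 = 10001_2 (binary, LSB first: 10001)
Double-and-add from P = (17, 5):
  bit 0 = 1: acc = O + (17, 5) = (17, 5)
  bit 1 = 0: acc unchanged = (17, 5)
  bit 2 = 0: acc unchanged = (17, 5)
  bit 3 = 0: acc unchanged = (17, 5)
  bit 4 = 1: acc = (17, 5) + (7, 1) = (1, 6)

17P = (1, 6)


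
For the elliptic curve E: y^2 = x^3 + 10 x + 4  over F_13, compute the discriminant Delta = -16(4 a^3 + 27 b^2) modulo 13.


4 a^3 + 27 b^2 = 4*10^3 + 27*4^2 = 4000 + 432 = 4432
Delta = -16 * (4432) = -70912
Delta mod 13 = 3

Delta = 3 (mod 13)


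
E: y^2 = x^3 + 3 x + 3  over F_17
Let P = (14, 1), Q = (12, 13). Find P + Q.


P != Q, so use the chord formula.
s = (y2 - y1) / (x2 - x1) = (12) / (15) mod 17 = 11
x3 = s^2 - x1 - x2 mod 17 = 11^2 - 14 - 12 = 10
y3 = s (x1 - x3) - y1 mod 17 = 11 * (14 - 10) - 1 = 9

P + Q = (10, 9)


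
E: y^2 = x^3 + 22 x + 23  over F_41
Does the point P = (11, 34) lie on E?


Check whether y^2 = x^3 + 22 x + 23 (mod 41) for (x, y) = (11, 34).
LHS: y^2 = 34^2 mod 41 = 8
RHS: x^3 + 22 x + 23 = 11^3 + 22*11 + 23 mod 41 = 38
LHS != RHS

No, not on the curve


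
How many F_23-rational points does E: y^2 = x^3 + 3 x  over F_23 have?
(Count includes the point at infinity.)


For each x in F_23, count y with y^2 = x^3 + 3 x + 0 mod 23:
  x = 0: RHS = 0, y in [0]  -> 1 point(s)
  x = 1: RHS = 4, y in [2, 21]  -> 2 point(s)
  x = 3: RHS = 13, y in [6, 17]  -> 2 point(s)
  x = 5: RHS = 2, y in [5, 18]  -> 2 point(s)
  x = 6: RHS = 4, y in [2, 21]  -> 2 point(s)
  x = 10: RHS = 18, y in [8, 15]  -> 2 point(s)
  x = 12: RHS = 16, y in [4, 19]  -> 2 point(s)
  x = 14: RHS = 3, y in [7, 16]  -> 2 point(s)
  x = 15: RHS = 16, y in [4, 19]  -> 2 point(s)
  x = 16: RHS = 4, y in [2, 21]  -> 2 point(s)
  x = 19: RHS = 16, y in [4, 19]  -> 2 point(s)
  x = 21: RHS = 9, y in [3, 20]  -> 2 point(s)
Affine points: 23. Add the point at infinity: total = 24.

#E(F_23) = 24


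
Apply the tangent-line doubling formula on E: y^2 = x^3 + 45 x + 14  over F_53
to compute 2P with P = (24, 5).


Doubling: s = (3 x1^2 + a) / (2 y1)
s = (3*24^2 + 45) / (2*5) mod 53 = 13
x3 = s^2 - 2 x1 mod 53 = 13^2 - 2*24 = 15
y3 = s (x1 - x3) - y1 mod 53 = 13 * (24 - 15) - 5 = 6

2P = (15, 6)


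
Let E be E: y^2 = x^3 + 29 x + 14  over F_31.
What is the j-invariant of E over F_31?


Delta = -16(4 a^3 + 27 b^2) mod 31 = 5
-1728 * (4 a)^3 = -1728 * (4*29)^3 mod 31 = 27
j = 27 * 5^(-1) mod 31 = 24

j = 24 (mod 31)


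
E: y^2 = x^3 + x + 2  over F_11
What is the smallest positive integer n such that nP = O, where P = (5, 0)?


Compute successive multiples of P until we hit O:
  1P = (5, 0)
  2P = O

ord(P) = 2


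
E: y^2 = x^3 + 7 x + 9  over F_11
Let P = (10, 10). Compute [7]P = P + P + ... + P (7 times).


k = 7 = 111_2 (binary, LSB first: 111)
Double-and-add from P = (10, 10):
  bit 0 = 1: acc = O + (10, 10) = (10, 10)
  bit 1 = 1: acc = (10, 10) + (5, 9) = (0, 3)
  bit 2 = 1: acc = (0, 3) + (6, 6) = (8, 4)

7P = (8, 4)


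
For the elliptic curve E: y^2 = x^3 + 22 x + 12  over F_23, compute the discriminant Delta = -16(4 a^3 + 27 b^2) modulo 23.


4 a^3 + 27 b^2 = 4*22^3 + 27*12^2 = 42592 + 3888 = 46480
Delta = -16 * (46480) = -743680
Delta mod 23 = 2

Delta = 2 (mod 23)


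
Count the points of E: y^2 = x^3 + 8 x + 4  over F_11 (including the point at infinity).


For each x in F_11, count y with y^2 = x^3 + 8 x + 4 mod 11:
  x = 0: RHS = 4, y in [2, 9]  -> 2 point(s)
  x = 3: RHS = 0, y in [0]  -> 1 point(s)
  x = 4: RHS = 1, y in [1, 10]  -> 2 point(s)
  x = 5: RHS = 4, y in [2, 9]  -> 2 point(s)
  x = 6: RHS = 4, y in [2, 9]  -> 2 point(s)
Affine points: 9. Add the point at infinity: total = 10.

#E(F_11) = 10


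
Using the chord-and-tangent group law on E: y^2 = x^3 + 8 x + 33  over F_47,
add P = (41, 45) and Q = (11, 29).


P != Q, so use the chord formula.
s = (y2 - y1) / (x2 - x1) = (31) / (17) mod 47 = 35
x3 = s^2 - x1 - x2 mod 47 = 35^2 - 41 - 11 = 45
y3 = s (x1 - x3) - y1 mod 47 = 35 * (41 - 45) - 45 = 3

P + Q = (45, 3)


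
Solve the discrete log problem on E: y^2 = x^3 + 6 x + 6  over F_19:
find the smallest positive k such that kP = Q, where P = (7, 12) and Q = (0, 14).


Enumerate multiples of P until we hit Q = (0, 14):
  1P = (7, 12)
  2P = (2, 8)
  3P = (0, 5)
  4P = (13, 1)
  5P = (5, 16)
  6P = (11, 15)
  7P = (17, 9)
  8P = (12, 18)
  9P = (6, 12)
  10P = (6, 7)
  11P = (12, 1)
  12P = (17, 10)
  13P = (11, 4)
  14P = (5, 3)
  15P = (13, 18)
  16P = (0, 14)
Match found at i = 16.

k = 16


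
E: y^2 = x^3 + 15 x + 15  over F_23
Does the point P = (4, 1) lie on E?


Check whether y^2 = x^3 + 15 x + 15 (mod 23) for (x, y) = (4, 1).
LHS: y^2 = 1^2 mod 23 = 1
RHS: x^3 + 15 x + 15 = 4^3 + 15*4 + 15 mod 23 = 1
LHS = RHS

Yes, on the curve


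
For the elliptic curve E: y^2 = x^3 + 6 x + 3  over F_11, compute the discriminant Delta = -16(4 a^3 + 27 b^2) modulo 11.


4 a^3 + 27 b^2 = 4*6^3 + 27*3^2 = 864 + 243 = 1107
Delta = -16 * (1107) = -17712
Delta mod 11 = 9

Delta = 9 (mod 11)


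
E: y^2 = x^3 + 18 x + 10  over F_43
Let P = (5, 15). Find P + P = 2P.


Doubling: s = (3 x1^2 + a) / (2 y1)
s = (3*5^2 + 18) / (2*15) mod 43 = 16
x3 = s^2 - 2 x1 mod 43 = 16^2 - 2*5 = 31
y3 = s (x1 - x3) - y1 mod 43 = 16 * (5 - 31) - 15 = 42

2P = (31, 42)


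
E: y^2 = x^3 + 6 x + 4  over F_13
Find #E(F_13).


For each x in F_13, count y with y^2 = x^3 + 6 x + 4 mod 13:
  x = 0: RHS = 4, y in [2, 11]  -> 2 point(s)
  x = 3: RHS = 10, y in [6, 7]  -> 2 point(s)
  x = 4: RHS = 1, y in [1, 12]  -> 2 point(s)
  x = 5: RHS = 3, y in [4, 9]  -> 2 point(s)
  x = 6: RHS = 9, y in [3, 10]  -> 2 point(s)
  x = 7: RHS = 12, y in [5, 8]  -> 2 point(s)
  x = 11: RHS = 10, y in [6, 7]  -> 2 point(s)
  x = 12: RHS = 10, y in [6, 7]  -> 2 point(s)
Affine points: 16. Add the point at infinity: total = 17.

#E(F_13) = 17


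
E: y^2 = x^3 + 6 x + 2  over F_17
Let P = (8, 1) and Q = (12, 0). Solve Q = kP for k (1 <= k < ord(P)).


Enumerate multiples of P until we hit Q = (12, 0):
  1P = (8, 1)
  2P = (10, 5)
  3P = (3, 9)
  4P = (14, 12)
  5P = (13, 4)
  6P = (12, 0)
Match found at i = 6.

k = 6


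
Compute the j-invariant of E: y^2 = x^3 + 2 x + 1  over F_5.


Delta = -16(4 a^3 + 27 b^2) mod 5 = 1
-1728 * (4 a)^3 = -1728 * (4*2)^3 mod 5 = 4
j = 4 * 1^(-1) mod 5 = 4

j = 4 (mod 5)


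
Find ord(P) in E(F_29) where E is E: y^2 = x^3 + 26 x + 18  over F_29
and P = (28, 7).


Compute successive multiples of P until we hit O:
  1P = (28, 7)
  2P = (2, 22)
  3P = (24, 13)
  4P = (1, 25)
  5P = (23, 9)
  6P = (6, 19)
  7P = (8, 19)
  8P = (27, 4)
  ... (continuing to 40P)
  40P = O

ord(P) = 40


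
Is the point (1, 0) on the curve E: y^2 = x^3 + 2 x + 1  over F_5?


Check whether y^2 = x^3 + 2 x + 1 (mod 5) for (x, y) = (1, 0).
LHS: y^2 = 0^2 mod 5 = 0
RHS: x^3 + 2 x + 1 = 1^3 + 2*1 + 1 mod 5 = 4
LHS != RHS

No, not on the curve


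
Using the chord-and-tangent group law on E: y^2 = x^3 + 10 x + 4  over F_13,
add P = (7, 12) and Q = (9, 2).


P != Q, so use the chord formula.
s = (y2 - y1) / (x2 - x1) = (3) / (2) mod 13 = 8
x3 = s^2 - x1 - x2 mod 13 = 8^2 - 7 - 9 = 9
y3 = s (x1 - x3) - y1 mod 13 = 8 * (7 - 9) - 12 = 11

P + Q = (9, 11)


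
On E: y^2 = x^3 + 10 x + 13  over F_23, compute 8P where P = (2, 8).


k = 8 = 1000_2 (binary, LSB first: 0001)
Double-and-add from P = (2, 8):
  bit 0 = 0: acc unchanged = O
  bit 1 = 0: acc unchanged = O
  bit 2 = 0: acc unchanged = O
  bit 3 = 1: acc = O + (7, 14) = (7, 14)

8P = (7, 14)


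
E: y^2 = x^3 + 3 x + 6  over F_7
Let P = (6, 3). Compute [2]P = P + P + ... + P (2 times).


k = 2 = 10_2 (binary, LSB first: 01)
Double-and-add from P = (6, 3):
  bit 0 = 0: acc unchanged = O
  bit 1 = 1: acc = O + (3, 0) = (3, 0)

2P = (3, 0)


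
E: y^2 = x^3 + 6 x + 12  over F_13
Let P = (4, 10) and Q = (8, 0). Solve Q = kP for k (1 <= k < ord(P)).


Enumerate multiples of P until we hit Q = (8, 0):
  1P = (4, 10)
  2P = (8, 0)
Match found at i = 2.

k = 2


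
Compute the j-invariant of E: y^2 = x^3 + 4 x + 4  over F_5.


Delta = -16(4 a^3 + 27 b^2) mod 5 = 2
-1728 * (4 a)^3 = -1728 * (4*4)^3 mod 5 = 2
j = 2 * 2^(-1) mod 5 = 1

j = 1 (mod 5)


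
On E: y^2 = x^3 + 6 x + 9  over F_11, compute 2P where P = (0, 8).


Doubling: s = (3 x1^2 + a) / (2 y1)
s = (3*0^2 + 6) / (2*8) mod 11 = 10
x3 = s^2 - 2 x1 mod 11 = 10^2 - 2*0 = 1
y3 = s (x1 - x3) - y1 mod 11 = 10 * (0 - 1) - 8 = 4

2P = (1, 4)


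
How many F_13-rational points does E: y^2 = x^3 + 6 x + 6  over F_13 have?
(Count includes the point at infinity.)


For each x in F_13, count y with y^2 = x^3 + 6 x + 6 mod 13:
  x = 1: RHS = 0, y in [0]  -> 1 point(s)
  x = 2: RHS = 0, y in [0]  -> 1 point(s)
  x = 3: RHS = 12, y in [5, 8]  -> 2 point(s)
  x = 4: RHS = 3, y in [4, 9]  -> 2 point(s)
  x = 7: RHS = 1, y in [1, 12]  -> 2 point(s)
  x = 9: RHS = 9, y in [3, 10]  -> 2 point(s)
  x = 10: RHS = 0, y in [0]  -> 1 point(s)
  x = 11: RHS = 12, y in [5, 8]  -> 2 point(s)
  x = 12: RHS = 12, y in [5, 8]  -> 2 point(s)
Affine points: 15. Add the point at infinity: total = 16.

#E(F_13) = 16


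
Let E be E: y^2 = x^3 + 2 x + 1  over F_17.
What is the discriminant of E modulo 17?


4 a^3 + 27 b^2 = 4*2^3 + 27*1^2 = 32 + 27 = 59
Delta = -16 * (59) = -944
Delta mod 17 = 8

Delta = 8 (mod 17)


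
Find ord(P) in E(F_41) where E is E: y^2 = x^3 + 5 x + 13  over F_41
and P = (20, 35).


Compute successive multiples of P until we hit O:
  1P = (20, 35)
  2P = (21, 21)
  3P = (32, 10)
  4P = (9, 7)
  5P = (30, 29)
  6P = (34, 39)
  7P = (8, 27)
  8P = (18, 21)
  ... (continuing to 33P)
  33P = O

ord(P) = 33


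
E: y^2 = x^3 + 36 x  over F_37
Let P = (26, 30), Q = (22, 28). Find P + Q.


P != Q, so use the chord formula.
s = (y2 - y1) / (x2 - x1) = (35) / (33) mod 37 = 19
x3 = s^2 - x1 - x2 mod 37 = 19^2 - 26 - 22 = 17
y3 = s (x1 - x3) - y1 mod 37 = 19 * (26 - 17) - 30 = 30

P + Q = (17, 30)


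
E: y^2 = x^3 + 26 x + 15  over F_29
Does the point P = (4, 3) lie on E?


Check whether y^2 = x^3 + 26 x + 15 (mod 29) for (x, y) = (4, 3).
LHS: y^2 = 3^2 mod 29 = 9
RHS: x^3 + 26 x + 15 = 4^3 + 26*4 + 15 mod 29 = 9
LHS = RHS

Yes, on the curve


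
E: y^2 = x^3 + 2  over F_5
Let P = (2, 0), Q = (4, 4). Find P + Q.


P != Q, so use the chord formula.
s = (y2 - y1) / (x2 - x1) = (4) / (2) mod 5 = 2
x3 = s^2 - x1 - x2 mod 5 = 2^2 - 2 - 4 = 3
y3 = s (x1 - x3) - y1 mod 5 = 2 * (2 - 3) - 0 = 3

P + Q = (3, 3)


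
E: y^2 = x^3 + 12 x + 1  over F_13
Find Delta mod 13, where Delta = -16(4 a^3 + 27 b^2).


4 a^3 + 27 b^2 = 4*12^3 + 27*1^2 = 6912 + 27 = 6939
Delta = -16 * (6939) = -111024
Delta mod 13 = 9

Delta = 9 (mod 13)


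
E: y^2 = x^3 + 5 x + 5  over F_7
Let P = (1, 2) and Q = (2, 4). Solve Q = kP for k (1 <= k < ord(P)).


Enumerate multiples of P until we hit Q = (2, 4):
  1P = (1, 2)
  2P = (2, 3)
  3P = (5, 1)
  4P = (5, 6)
  5P = (2, 4)
Match found at i = 5.

k = 5


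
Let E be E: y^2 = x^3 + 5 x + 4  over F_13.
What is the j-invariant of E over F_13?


Delta = -16(4 a^3 + 27 b^2) mod 13 = 12
-1728 * (4 a)^3 = -1728 * (4*5)^3 mod 13 = 5
j = 5 * 12^(-1) mod 13 = 8

j = 8 (mod 13)


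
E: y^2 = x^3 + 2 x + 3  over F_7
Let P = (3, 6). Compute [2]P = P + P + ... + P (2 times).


k = 2 = 10_2 (binary, LSB first: 01)
Double-and-add from P = (3, 6):
  bit 0 = 0: acc unchanged = O
  bit 1 = 1: acc = O + (3, 1) = (3, 1)

2P = (3, 1)


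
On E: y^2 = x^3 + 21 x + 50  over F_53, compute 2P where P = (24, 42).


Doubling: s = (3 x1^2 + a) / (2 y1)
s = (3*24^2 + 21) / (2*42) mod 53 = 0
x3 = s^2 - 2 x1 mod 53 = 0^2 - 2*24 = 5
y3 = s (x1 - x3) - y1 mod 53 = 0 * (24 - 5) - 42 = 11

2P = (5, 11)


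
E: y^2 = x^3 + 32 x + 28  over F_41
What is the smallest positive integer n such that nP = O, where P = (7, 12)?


Compute successive multiples of P until we hit O:
  1P = (7, 12)
  2P = (37, 0)
  3P = (7, 29)
  4P = O

ord(P) = 4


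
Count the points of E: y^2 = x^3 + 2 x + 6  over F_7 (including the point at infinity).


For each x in F_7, count y with y^2 = x^3 + 2 x + 6 mod 7:
  x = 1: RHS = 2, y in [3, 4]  -> 2 point(s)
  x = 2: RHS = 4, y in [2, 5]  -> 2 point(s)
  x = 3: RHS = 4, y in [2, 5]  -> 2 point(s)
  x = 4: RHS = 1, y in [1, 6]  -> 2 point(s)
  x = 5: RHS = 1, y in [1, 6]  -> 2 point(s)
Affine points: 10. Add the point at infinity: total = 11.

#E(F_7) = 11


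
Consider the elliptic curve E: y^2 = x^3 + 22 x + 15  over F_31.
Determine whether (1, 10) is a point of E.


Check whether y^2 = x^3 + 22 x + 15 (mod 31) for (x, y) = (1, 10).
LHS: y^2 = 10^2 mod 31 = 7
RHS: x^3 + 22 x + 15 = 1^3 + 22*1 + 15 mod 31 = 7
LHS = RHS

Yes, on the curve


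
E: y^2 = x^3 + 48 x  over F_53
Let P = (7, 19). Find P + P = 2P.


Doubling: s = (3 x1^2 + a) / (2 y1)
s = (3*7^2 + 48) / (2*19) mod 53 = 40
x3 = s^2 - 2 x1 mod 53 = 40^2 - 2*7 = 49
y3 = s (x1 - x3) - y1 mod 53 = 40 * (7 - 49) - 19 = 50

2P = (49, 50)


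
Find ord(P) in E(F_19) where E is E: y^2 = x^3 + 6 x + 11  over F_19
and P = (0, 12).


Compute successive multiples of P until we hit O:
  1P = (0, 12)
  2P = (6, 15)
  3P = (18, 17)
  4P = (7, 4)
  5P = (4, 17)
  6P = (13, 5)
  7P = (10, 8)
  8P = (16, 2)
  ... (continuing to 21P)
  21P = O

ord(P) = 21


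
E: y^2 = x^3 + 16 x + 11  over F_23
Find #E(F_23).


For each x in F_23, count y with y^2 = x^3 + 16 x + 11 mod 23:
  x = 4: RHS = 1, y in [1, 22]  -> 2 point(s)
  x = 5: RHS = 9, y in [3, 20]  -> 2 point(s)
  x = 6: RHS = 1, y in [1, 22]  -> 2 point(s)
  x = 7: RHS = 6, y in [11, 12]  -> 2 point(s)
  x = 11: RHS = 0, y in [0]  -> 1 point(s)
  x = 13: RHS = 1, y in [1, 22]  -> 2 point(s)
  x = 14: RHS = 12, y in [9, 14]  -> 2 point(s)
  x = 16: RHS = 16, y in [4, 19]  -> 2 point(s)
  x = 18: RHS = 13, y in [6, 17]  -> 2 point(s)
Affine points: 17. Add the point at infinity: total = 18.

#E(F_23) = 18


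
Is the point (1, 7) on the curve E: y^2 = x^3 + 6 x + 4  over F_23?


Check whether y^2 = x^3 + 6 x + 4 (mod 23) for (x, y) = (1, 7).
LHS: y^2 = 7^2 mod 23 = 3
RHS: x^3 + 6 x + 4 = 1^3 + 6*1 + 4 mod 23 = 11
LHS != RHS

No, not on the curve


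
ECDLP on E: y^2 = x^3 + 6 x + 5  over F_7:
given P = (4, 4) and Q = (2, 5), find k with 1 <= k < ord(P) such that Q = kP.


Enumerate multiples of P until we hit Q = (2, 5):
  1P = (4, 4)
  2P = (3, 1)
  3P = (2, 2)
  4P = (2, 5)
Match found at i = 4.

k = 4


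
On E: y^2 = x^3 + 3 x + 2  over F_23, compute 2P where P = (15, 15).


k = 2 = 10_2 (binary, LSB first: 01)
Double-and-add from P = (15, 15):
  bit 0 = 0: acc unchanged = O
  bit 1 = 1: acc = O + (18, 0) = (18, 0)

2P = (18, 0)


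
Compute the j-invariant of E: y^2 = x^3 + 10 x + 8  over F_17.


Delta = -16(4 a^3 + 27 b^2) mod 17 = 16
-1728 * (4 a)^3 = -1728 * (4*10)^3 mod 17 = 4
j = 4 * 16^(-1) mod 17 = 13

j = 13 (mod 17)


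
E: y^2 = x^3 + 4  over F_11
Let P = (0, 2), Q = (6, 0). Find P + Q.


P != Q, so use the chord formula.
s = (y2 - y1) / (x2 - x1) = (9) / (6) mod 11 = 7
x3 = s^2 - x1 - x2 mod 11 = 7^2 - 0 - 6 = 10
y3 = s (x1 - x3) - y1 mod 11 = 7 * (0 - 10) - 2 = 5

P + Q = (10, 5)


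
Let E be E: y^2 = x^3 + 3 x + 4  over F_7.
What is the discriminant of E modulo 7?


4 a^3 + 27 b^2 = 4*3^3 + 27*4^2 = 108 + 432 = 540
Delta = -16 * (540) = -8640
Delta mod 7 = 5

Delta = 5 (mod 7)


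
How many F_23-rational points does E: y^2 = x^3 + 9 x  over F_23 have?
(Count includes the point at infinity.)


For each x in F_23, count y with y^2 = x^3 + 9 x + 0 mod 23:
  x = 0: RHS = 0, y in [0]  -> 1 point(s)
  x = 2: RHS = 3, y in [7, 16]  -> 2 point(s)
  x = 3: RHS = 8, y in [10, 13]  -> 2 point(s)
  x = 4: RHS = 8, y in [10, 13]  -> 2 point(s)
  x = 5: RHS = 9, y in [3, 20]  -> 2 point(s)
  x = 8: RHS = 9, y in [3, 20]  -> 2 point(s)
  x = 10: RHS = 9, y in [3, 20]  -> 2 point(s)
  x = 11: RHS = 4, y in [2, 21]  -> 2 point(s)
  x = 14: RHS = 18, y in [8, 15]  -> 2 point(s)
  x = 16: RHS = 8, y in [10, 13]  -> 2 point(s)
  x = 17: RHS = 6, y in [11, 12]  -> 2 point(s)
  x = 22: RHS = 13, y in [6, 17]  -> 2 point(s)
Affine points: 23. Add the point at infinity: total = 24.

#E(F_23) = 24


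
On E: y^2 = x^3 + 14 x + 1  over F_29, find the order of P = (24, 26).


Compute successive multiples of P until we hit O:
  1P = (24, 26)
  2P = (23, 22)
  3P = (27, 20)
  4P = (11, 6)
  5P = (1, 25)
  6P = (0, 28)
  7P = (4, 11)
  8P = (7, 23)
  ... (continuing to 28P)
  28P = O

ord(P) = 28


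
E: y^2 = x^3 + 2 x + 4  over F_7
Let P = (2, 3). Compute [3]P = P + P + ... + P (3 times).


k = 3 = 11_2 (binary, LSB first: 11)
Double-and-add from P = (2, 3):
  bit 0 = 1: acc = O + (2, 3) = (2, 3)
  bit 1 = 1: acc = (2, 3) + (3, 4) = (3, 3)

3P = (3, 3)


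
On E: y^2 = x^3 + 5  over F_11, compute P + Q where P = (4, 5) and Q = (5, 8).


P != Q, so use the chord formula.
s = (y2 - y1) / (x2 - x1) = (3) / (1) mod 11 = 3
x3 = s^2 - x1 - x2 mod 11 = 3^2 - 4 - 5 = 0
y3 = s (x1 - x3) - y1 mod 11 = 3 * (4 - 0) - 5 = 7

P + Q = (0, 7)


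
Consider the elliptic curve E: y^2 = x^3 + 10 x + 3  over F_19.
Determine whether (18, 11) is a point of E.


Check whether y^2 = x^3 + 10 x + 3 (mod 19) for (x, y) = (18, 11).
LHS: y^2 = 11^2 mod 19 = 7
RHS: x^3 + 10 x + 3 = 18^3 + 10*18 + 3 mod 19 = 11
LHS != RHS

No, not on the curve


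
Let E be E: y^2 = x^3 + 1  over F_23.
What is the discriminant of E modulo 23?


4 a^3 + 27 b^2 = 4*0^3 + 27*1^2 = 0 + 27 = 27
Delta = -16 * (27) = -432
Delta mod 23 = 5

Delta = 5 (mod 23)


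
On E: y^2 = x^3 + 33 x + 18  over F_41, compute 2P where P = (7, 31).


Doubling: s = (3 x1^2 + a) / (2 y1)
s = (3*7^2 + 33) / (2*31) mod 41 = 32
x3 = s^2 - 2 x1 mod 41 = 32^2 - 2*7 = 26
y3 = s (x1 - x3) - y1 mod 41 = 32 * (7 - 26) - 31 = 17

2P = (26, 17)


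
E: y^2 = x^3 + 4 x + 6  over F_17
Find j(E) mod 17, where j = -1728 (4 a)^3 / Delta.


Delta = -16(4 a^3 + 27 b^2) mod 17 = 4
-1728 * (4 a)^3 = -1728 * (4*4)^3 mod 17 = 11
j = 11 * 4^(-1) mod 17 = 7

j = 7 (mod 17)


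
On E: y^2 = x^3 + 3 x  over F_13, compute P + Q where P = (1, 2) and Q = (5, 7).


P != Q, so use the chord formula.
s = (y2 - y1) / (x2 - x1) = (5) / (4) mod 13 = 11
x3 = s^2 - x1 - x2 mod 13 = 11^2 - 1 - 5 = 11
y3 = s (x1 - x3) - y1 mod 13 = 11 * (1 - 11) - 2 = 5

P + Q = (11, 5)


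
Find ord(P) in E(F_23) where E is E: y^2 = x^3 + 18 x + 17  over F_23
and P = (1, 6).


Compute successive multiples of P until we hit O:
  1P = (1, 6)
  2P = (14, 0)
  3P = (1, 17)
  4P = O

ord(P) = 4


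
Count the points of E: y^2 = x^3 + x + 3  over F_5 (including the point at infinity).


For each x in F_5, count y with y^2 = x^3 + 1 x + 3 mod 5:
  x = 1: RHS = 0, y in [0]  -> 1 point(s)
  x = 4: RHS = 1, y in [1, 4]  -> 2 point(s)
Affine points: 3. Add the point at infinity: total = 4.

#E(F_5) = 4


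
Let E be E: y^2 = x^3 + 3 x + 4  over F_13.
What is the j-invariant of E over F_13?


Delta = -16(4 a^3 + 27 b^2) mod 13 = 5
-1728 * (4 a)^3 = -1728 * (4*3)^3 mod 13 = 12
j = 12 * 5^(-1) mod 13 = 5

j = 5 (mod 13)


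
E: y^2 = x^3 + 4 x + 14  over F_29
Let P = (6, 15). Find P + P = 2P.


Doubling: s = (3 x1^2 + a) / (2 y1)
s = (3*6^2 + 4) / (2*15) mod 29 = 25
x3 = s^2 - 2 x1 mod 29 = 25^2 - 2*6 = 4
y3 = s (x1 - x3) - y1 mod 29 = 25 * (6 - 4) - 15 = 6

2P = (4, 6)


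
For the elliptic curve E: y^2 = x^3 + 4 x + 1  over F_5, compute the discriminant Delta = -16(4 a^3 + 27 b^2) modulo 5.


4 a^3 + 27 b^2 = 4*4^3 + 27*1^2 = 256 + 27 = 283
Delta = -16 * (283) = -4528
Delta mod 5 = 2

Delta = 2 (mod 5)


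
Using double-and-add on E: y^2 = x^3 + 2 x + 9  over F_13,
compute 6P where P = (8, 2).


k = 6 = 110_2 (binary, LSB first: 011)
Double-and-add from P = (8, 2):
  bit 0 = 0: acc unchanged = O
  bit 1 = 1: acc = O + (6, 4) = (6, 4)
  bit 2 = 1: acc = (6, 4) + (4, 4) = (3, 9)

6P = (3, 9)


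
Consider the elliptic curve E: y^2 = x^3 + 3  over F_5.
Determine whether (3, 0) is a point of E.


Check whether y^2 = x^3 + 0 x + 3 (mod 5) for (x, y) = (3, 0).
LHS: y^2 = 0^2 mod 5 = 0
RHS: x^3 + 0 x + 3 = 3^3 + 0*3 + 3 mod 5 = 0
LHS = RHS

Yes, on the curve


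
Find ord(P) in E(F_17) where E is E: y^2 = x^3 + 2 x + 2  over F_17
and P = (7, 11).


Compute successive multiples of P until we hit O:
  1P = (7, 11)
  2P = (5, 1)
  3P = (13, 10)
  4P = (6, 3)
  5P = (0, 11)
  6P = (10, 6)
  7P = (16, 4)
  8P = (3, 1)
  ... (continuing to 19P)
  19P = O

ord(P) = 19


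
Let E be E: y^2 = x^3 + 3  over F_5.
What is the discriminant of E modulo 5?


4 a^3 + 27 b^2 = 4*0^3 + 27*3^2 = 0 + 243 = 243
Delta = -16 * (243) = -3888
Delta mod 5 = 2

Delta = 2 (mod 5)


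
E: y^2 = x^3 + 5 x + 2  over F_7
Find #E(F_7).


For each x in F_7, count y with y^2 = x^3 + 5 x + 2 mod 7:
  x = 0: RHS = 2, y in [3, 4]  -> 2 point(s)
  x = 1: RHS = 1, y in [1, 6]  -> 2 point(s)
  x = 3: RHS = 2, y in [3, 4]  -> 2 point(s)
  x = 4: RHS = 2, y in [3, 4]  -> 2 point(s)
Affine points: 8. Add the point at infinity: total = 9.

#E(F_7) = 9


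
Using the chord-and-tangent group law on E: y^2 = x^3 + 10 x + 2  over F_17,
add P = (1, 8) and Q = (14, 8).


P != Q, so use the chord formula.
s = (y2 - y1) / (x2 - x1) = (0) / (13) mod 17 = 0
x3 = s^2 - x1 - x2 mod 17 = 0^2 - 1 - 14 = 2
y3 = s (x1 - x3) - y1 mod 17 = 0 * (1 - 2) - 8 = 9

P + Q = (2, 9)


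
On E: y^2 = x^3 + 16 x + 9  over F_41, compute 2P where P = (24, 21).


Doubling: s = (3 x1^2 + a) / (2 y1)
s = (3*24^2 + 16) / (2*21) mod 41 = 22
x3 = s^2 - 2 x1 mod 41 = 22^2 - 2*24 = 26
y3 = s (x1 - x3) - y1 mod 41 = 22 * (24 - 26) - 21 = 17

2P = (26, 17)


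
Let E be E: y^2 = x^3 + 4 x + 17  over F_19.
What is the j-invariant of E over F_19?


Delta = -16(4 a^3 + 27 b^2) mod 19 = 9
-1728 * (4 a)^3 = -1728 * (4*4)^3 mod 19 = 11
j = 11 * 9^(-1) mod 19 = 16

j = 16 (mod 19)


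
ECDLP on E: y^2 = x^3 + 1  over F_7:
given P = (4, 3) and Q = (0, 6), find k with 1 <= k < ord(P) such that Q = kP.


Enumerate multiples of P until we hit Q = (0, 6):
  1P = (4, 3)
  2P = (0, 1)
  3P = (5, 0)
  4P = (0, 6)
Match found at i = 4.

k = 4


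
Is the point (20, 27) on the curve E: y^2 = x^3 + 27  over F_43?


Check whether y^2 = x^3 + 0 x + 27 (mod 43) for (x, y) = (20, 27).
LHS: y^2 = 27^2 mod 43 = 41
RHS: x^3 + 0 x + 27 = 20^3 + 0*20 + 27 mod 43 = 29
LHS != RHS

No, not on the curve


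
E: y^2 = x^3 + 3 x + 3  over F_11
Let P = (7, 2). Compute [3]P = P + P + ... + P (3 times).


k = 3 = 11_2 (binary, LSB first: 11)
Double-and-add from P = (7, 2):
  bit 0 = 1: acc = O + (7, 2) = (7, 2)
  bit 1 = 1: acc = (7, 2) + (9, 0) = (7, 9)

3P = (7, 9)


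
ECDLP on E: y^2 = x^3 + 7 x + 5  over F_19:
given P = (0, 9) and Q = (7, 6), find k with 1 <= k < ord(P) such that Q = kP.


Enumerate multiples of P until we hit Q = (7, 6):
  1P = (0, 9)
  2P = (11, 11)
  3P = (14, 4)
  4P = (6, 4)
  5P = (10, 12)
  6P = (7, 6)
Match found at i = 6.

k = 6


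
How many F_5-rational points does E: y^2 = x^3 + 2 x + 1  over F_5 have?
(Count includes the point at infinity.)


For each x in F_5, count y with y^2 = x^3 + 2 x + 1 mod 5:
  x = 0: RHS = 1, y in [1, 4]  -> 2 point(s)
  x = 1: RHS = 4, y in [2, 3]  -> 2 point(s)
  x = 3: RHS = 4, y in [2, 3]  -> 2 point(s)
Affine points: 6. Add the point at infinity: total = 7.

#E(F_5) = 7


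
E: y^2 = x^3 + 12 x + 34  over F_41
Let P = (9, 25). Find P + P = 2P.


Doubling: s = (3 x1^2 + a) / (2 y1)
s = (3*9^2 + 12) / (2*25) mod 41 = 1
x3 = s^2 - 2 x1 mod 41 = 1^2 - 2*9 = 24
y3 = s (x1 - x3) - y1 mod 41 = 1 * (9 - 24) - 25 = 1

2P = (24, 1)


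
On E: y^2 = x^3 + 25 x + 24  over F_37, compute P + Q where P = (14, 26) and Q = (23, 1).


P != Q, so use the chord formula.
s = (y2 - y1) / (x2 - x1) = (12) / (9) mod 37 = 26
x3 = s^2 - x1 - x2 mod 37 = 26^2 - 14 - 23 = 10
y3 = s (x1 - x3) - y1 mod 37 = 26 * (14 - 10) - 26 = 4

P + Q = (10, 4)


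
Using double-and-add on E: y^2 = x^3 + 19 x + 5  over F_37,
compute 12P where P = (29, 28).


k = 12 = 1100_2 (binary, LSB first: 0011)
Double-and-add from P = (29, 28):
  bit 0 = 0: acc unchanged = O
  bit 1 = 0: acc unchanged = O
  bit 2 = 1: acc = O + (8, 22) = (8, 22)
  bit 3 = 1: acc = (8, 22) + (28, 20) = (11, 19)

12P = (11, 19)


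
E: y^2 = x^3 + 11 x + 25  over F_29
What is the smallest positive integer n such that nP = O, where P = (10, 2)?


Compute successive multiples of P until we hit O:
  1P = (10, 2)
  2P = (13, 4)
  3P = (0, 24)
  4P = (25, 2)
  5P = (23, 27)
  6P = (16, 11)
  7P = (27, 16)
  8P = (28, 19)
  ... (continuing to 30P)
  30P = O

ord(P) = 30


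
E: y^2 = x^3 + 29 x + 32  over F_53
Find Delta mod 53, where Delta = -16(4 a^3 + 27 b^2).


4 a^3 + 27 b^2 = 4*29^3 + 27*32^2 = 97556 + 27648 = 125204
Delta = -16 * (125204) = -2003264
Delta mod 53 = 30

Delta = 30 (mod 53)


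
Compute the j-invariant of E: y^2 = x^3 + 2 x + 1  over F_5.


Delta = -16(4 a^3 + 27 b^2) mod 5 = 1
-1728 * (4 a)^3 = -1728 * (4*2)^3 mod 5 = 4
j = 4 * 1^(-1) mod 5 = 4

j = 4 (mod 5)


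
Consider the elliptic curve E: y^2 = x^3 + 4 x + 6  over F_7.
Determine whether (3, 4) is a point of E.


Check whether y^2 = x^3 + 4 x + 6 (mod 7) for (x, y) = (3, 4).
LHS: y^2 = 4^2 mod 7 = 2
RHS: x^3 + 4 x + 6 = 3^3 + 4*3 + 6 mod 7 = 3
LHS != RHS

No, not on the curve


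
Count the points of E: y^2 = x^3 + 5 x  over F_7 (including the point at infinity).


For each x in F_7, count y with y^2 = x^3 + 5 x + 0 mod 7:
  x = 0: RHS = 0, y in [0]  -> 1 point(s)
  x = 2: RHS = 4, y in [2, 5]  -> 2 point(s)
  x = 3: RHS = 0, y in [0]  -> 1 point(s)
  x = 4: RHS = 0, y in [0]  -> 1 point(s)
  x = 6: RHS = 1, y in [1, 6]  -> 2 point(s)
Affine points: 7. Add the point at infinity: total = 8.

#E(F_7) = 8


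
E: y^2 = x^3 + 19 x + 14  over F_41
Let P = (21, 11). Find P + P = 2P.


Doubling: s = (3 x1^2 + a) / (2 y1)
s = (3*21^2 + 19) / (2*11) mod 41 = 20
x3 = s^2 - 2 x1 mod 41 = 20^2 - 2*21 = 30
y3 = s (x1 - x3) - y1 mod 41 = 20 * (21 - 30) - 11 = 14

2P = (30, 14)


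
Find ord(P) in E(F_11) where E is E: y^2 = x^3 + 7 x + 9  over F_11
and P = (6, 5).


Compute successive multiples of P until we hit O:
  1P = (6, 5)
  2P = (2, 8)
  3P = (7, 4)
  4P = (10, 10)
  5P = (0, 8)
  6P = (8, 7)
  7P = (9, 3)
  8P = (5, 9)
  ... (continuing to 17P)
  17P = O

ord(P) = 17


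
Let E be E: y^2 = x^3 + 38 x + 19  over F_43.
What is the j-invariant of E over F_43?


Delta = -16(4 a^3 + 27 b^2) mod 43 = 11
-1728 * (4 a)^3 = -1728 * (4*38)^3 mod 43 = 16
j = 16 * 11^(-1) mod 43 = 21

j = 21 (mod 43)


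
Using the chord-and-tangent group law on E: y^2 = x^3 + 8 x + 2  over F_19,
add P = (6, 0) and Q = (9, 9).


P != Q, so use the chord formula.
s = (y2 - y1) / (x2 - x1) = (9) / (3) mod 19 = 3
x3 = s^2 - x1 - x2 mod 19 = 3^2 - 6 - 9 = 13
y3 = s (x1 - x3) - y1 mod 19 = 3 * (6 - 13) - 0 = 17

P + Q = (13, 17)


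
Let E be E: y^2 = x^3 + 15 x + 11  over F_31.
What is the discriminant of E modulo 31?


4 a^3 + 27 b^2 = 4*15^3 + 27*11^2 = 13500 + 3267 = 16767
Delta = -16 * (16767) = -268272
Delta mod 31 = 2

Delta = 2 (mod 31)


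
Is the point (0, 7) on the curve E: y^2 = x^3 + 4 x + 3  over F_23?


Check whether y^2 = x^3 + 4 x + 3 (mod 23) for (x, y) = (0, 7).
LHS: y^2 = 7^2 mod 23 = 3
RHS: x^3 + 4 x + 3 = 0^3 + 4*0 + 3 mod 23 = 3
LHS = RHS

Yes, on the curve


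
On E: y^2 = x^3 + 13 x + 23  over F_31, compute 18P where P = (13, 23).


k = 18 = 10010_2 (binary, LSB first: 01001)
Double-and-add from P = (13, 23):
  bit 0 = 0: acc unchanged = O
  bit 1 = 1: acc = O + (15, 11) = (15, 11)
  bit 2 = 0: acc unchanged = (15, 11)
  bit 3 = 0: acc unchanged = (15, 11)
  bit 4 = 1: acc = (15, 11) + (16, 7) = (16, 24)

18P = (16, 24)


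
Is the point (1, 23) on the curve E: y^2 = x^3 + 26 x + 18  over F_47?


Check whether y^2 = x^3 + 26 x + 18 (mod 47) for (x, y) = (1, 23).
LHS: y^2 = 23^2 mod 47 = 12
RHS: x^3 + 26 x + 18 = 1^3 + 26*1 + 18 mod 47 = 45
LHS != RHS

No, not on the curve


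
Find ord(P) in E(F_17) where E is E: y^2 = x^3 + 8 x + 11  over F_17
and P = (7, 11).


Compute successive multiples of P until we hit O:
  1P = (7, 11)
  2P = (12, 4)
  3P = (2, 16)
  4P = (9, 8)
  5P = (16, 11)
  6P = (11, 6)
  7P = (8, 3)
  8P = (15, 2)
  ... (continuing to 18P)
  18P = O

ord(P) = 18


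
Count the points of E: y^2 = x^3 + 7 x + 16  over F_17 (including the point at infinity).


For each x in F_17, count y with y^2 = x^3 + 7 x + 16 mod 17:
  x = 0: RHS = 16, y in [4, 13]  -> 2 point(s)
  x = 2: RHS = 4, y in [2, 15]  -> 2 point(s)
  x = 3: RHS = 13, y in [8, 9]  -> 2 point(s)
  x = 6: RHS = 2, y in [6, 11]  -> 2 point(s)
  x = 7: RHS = 0, y in [0]  -> 1 point(s)
  x = 9: RHS = 9, y in [3, 14]  -> 2 point(s)
  x = 10: RHS = 15, y in [7, 10]  -> 2 point(s)
  x = 11: RHS = 13, y in [8, 9]  -> 2 point(s)
  x = 12: RHS = 9, y in [3, 14]  -> 2 point(s)
  x = 13: RHS = 9, y in [3, 14]  -> 2 point(s)
  x = 14: RHS = 2, y in [6, 11]  -> 2 point(s)
  x = 16: RHS = 8, y in [5, 12]  -> 2 point(s)
Affine points: 23. Add the point at infinity: total = 24.

#E(F_17) = 24


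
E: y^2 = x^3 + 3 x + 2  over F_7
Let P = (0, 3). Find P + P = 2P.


Doubling: s = (3 x1^2 + a) / (2 y1)
s = (3*0^2 + 3) / (2*3) mod 7 = 4
x3 = s^2 - 2 x1 mod 7 = 4^2 - 2*0 = 2
y3 = s (x1 - x3) - y1 mod 7 = 4 * (0 - 2) - 3 = 3

2P = (2, 3)


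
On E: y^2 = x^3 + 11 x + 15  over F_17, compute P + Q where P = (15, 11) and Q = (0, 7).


P != Q, so use the chord formula.
s = (y2 - y1) / (x2 - x1) = (13) / (2) mod 17 = 15
x3 = s^2 - x1 - x2 mod 17 = 15^2 - 15 - 0 = 6
y3 = s (x1 - x3) - y1 mod 17 = 15 * (15 - 6) - 11 = 5

P + Q = (6, 5)


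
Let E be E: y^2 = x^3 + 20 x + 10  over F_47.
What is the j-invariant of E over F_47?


Delta = -16(4 a^3 + 27 b^2) mod 47 = 11
-1728 * (4 a)^3 = -1728 * (4*20)^3 mod 47 = 37
j = 37 * 11^(-1) mod 47 = 29

j = 29 (mod 47)


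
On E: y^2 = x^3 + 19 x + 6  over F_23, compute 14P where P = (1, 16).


k = 14 = 1110_2 (binary, LSB first: 0111)
Double-and-add from P = (1, 16):
  bit 0 = 0: acc unchanged = O
  bit 1 = 1: acc = O + (0, 12) = (0, 12)
  bit 2 = 1: acc = (0, 12) + (16, 6) = (19, 21)
  bit 3 = 1: acc = (19, 21) + (22, 3) = (18, 19)

14P = (18, 19)


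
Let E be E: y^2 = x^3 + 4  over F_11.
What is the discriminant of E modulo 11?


4 a^3 + 27 b^2 = 4*0^3 + 27*4^2 = 0 + 432 = 432
Delta = -16 * (432) = -6912
Delta mod 11 = 7

Delta = 7 (mod 11)


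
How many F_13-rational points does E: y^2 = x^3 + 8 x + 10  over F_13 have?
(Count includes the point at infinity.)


For each x in F_13, count y with y^2 = x^3 + 8 x + 10 mod 13:
  x = 0: RHS = 10, y in [6, 7]  -> 2 point(s)
  x = 3: RHS = 9, y in [3, 10]  -> 2 point(s)
  x = 6: RHS = 1, y in [1, 12]  -> 2 point(s)
  x = 8: RHS = 1, y in [1, 12]  -> 2 point(s)
  x = 11: RHS = 12, y in [5, 8]  -> 2 point(s)
  x = 12: RHS = 1, y in [1, 12]  -> 2 point(s)
Affine points: 12. Add the point at infinity: total = 13.

#E(F_13) = 13


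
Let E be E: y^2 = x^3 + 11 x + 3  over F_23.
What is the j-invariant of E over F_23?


Delta = -16(4 a^3 + 27 b^2) mod 23 = 7
-1728 * (4 a)^3 = -1728 * (4*11)^3 mod 23 = 1
j = 1 * 7^(-1) mod 23 = 10

j = 10 (mod 23)


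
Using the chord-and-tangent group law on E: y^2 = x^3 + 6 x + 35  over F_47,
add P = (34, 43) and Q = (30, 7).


P != Q, so use the chord formula.
s = (y2 - y1) / (x2 - x1) = (11) / (43) mod 47 = 9
x3 = s^2 - x1 - x2 mod 47 = 9^2 - 34 - 30 = 17
y3 = s (x1 - x3) - y1 mod 47 = 9 * (34 - 17) - 43 = 16

P + Q = (17, 16)


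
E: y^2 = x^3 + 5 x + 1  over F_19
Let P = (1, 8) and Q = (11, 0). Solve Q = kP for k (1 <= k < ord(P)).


Enumerate multiples of P until we hit Q = (11, 0):
  1P = (1, 8)
  2P = (3, 10)
  3P = (16, 15)
  4P = (11, 0)
Match found at i = 4.

k = 4


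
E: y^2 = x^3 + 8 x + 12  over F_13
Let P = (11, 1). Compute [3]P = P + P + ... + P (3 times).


k = 3 = 11_2 (binary, LSB first: 11)
Double-and-add from P = (11, 1):
  bit 0 = 1: acc = O + (11, 1) = (11, 1)
  bit 1 = 1: acc = (11, 1) + (0, 5) = (6, 9)

3P = (6, 9)


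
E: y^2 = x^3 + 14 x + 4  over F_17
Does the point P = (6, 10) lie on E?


Check whether y^2 = x^3 + 14 x + 4 (mod 17) for (x, y) = (6, 10).
LHS: y^2 = 10^2 mod 17 = 15
RHS: x^3 + 14 x + 4 = 6^3 + 14*6 + 4 mod 17 = 15
LHS = RHS

Yes, on the curve


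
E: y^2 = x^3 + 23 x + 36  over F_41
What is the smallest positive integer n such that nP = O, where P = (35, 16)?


Compute successive multiples of P until we hit O:
  1P = (35, 16)
  2P = (30, 16)
  3P = (17, 25)
  4P = (20, 38)
  5P = (2, 34)
  6P = (27, 2)
  7P = (0, 35)
  8P = (24, 12)
  ... (continuing to 24P)
  24P = O

ord(P) = 24


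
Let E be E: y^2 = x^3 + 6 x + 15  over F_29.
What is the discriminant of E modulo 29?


4 a^3 + 27 b^2 = 4*6^3 + 27*15^2 = 864 + 6075 = 6939
Delta = -16 * (6939) = -111024
Delta mod 29 = 17

Delta = 17 (mod 29)


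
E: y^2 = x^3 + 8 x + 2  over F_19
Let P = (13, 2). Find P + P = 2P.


Doubling: s = (3 x1^2 + a) / (2 y1)
s = (3*13^2 + 8) / (2*2) mod 19 = 10
x3 = s^2 - 2 x1 mod 19 = 10^2 - 2*13 = 17
y3 = s (x1 - x3) - y1 mod 19 = 10 * (13 - 17) - 2 = 15

2P = (17, 15)


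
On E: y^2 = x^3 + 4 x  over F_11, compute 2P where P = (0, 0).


k = 2 = 10_2 (binary, LSB first: 01)
Double-and-add from P = (0, 0):
  bit 0 = 0: acc unchanged = O
  bit 1 = 1: acc = O + O = O

2P = O


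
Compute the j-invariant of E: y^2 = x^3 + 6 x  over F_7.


Delta = -16(4 a^3 + 27 b^2) mod 7 = 1
-1728 * (4 a)^3 = -1728 * (4*6)^3 mod 7 = 6
j = 6 * 1^(-1) mod 7 = 6

j = 6 (mod 7)


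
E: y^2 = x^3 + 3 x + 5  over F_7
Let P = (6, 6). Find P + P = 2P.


Doubling: s = (3 x1^2 + a) / (2 y1)
s = (3*6^2 + 3) / (2*6) mod 7 = 4
x3 = s^2 - 2 x1 mod 7 = 4^2 - 2*6 = 4
y3 = s (x1 - x3) - y1 mod 7 = 4 * (6 - 4) - 6 = 2

2P = (4, 2)


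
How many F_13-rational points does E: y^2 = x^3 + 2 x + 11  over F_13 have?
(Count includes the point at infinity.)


For each x in F_13, count y with y^2 = x^3 + 2 x + 11 mod 13:
  x = 1: RHS = 1, y in [1, 12]  -> 2 point(s)
  x = 2: RHS = 10, y in [6, 7]  -> 2 point(s)
  x = 5: RHS = 3, y in [4, 9]  -> 2 point(s)
  x = 7: RHS = 4, y in [2, 11]  -> 2 point(s)
  x = 9: RHS = 4, y in [2, 11]  -> 2 point(s)
  x = 10: RHS = 4, y in [2, 11]  -> 2 point(s)
  x = 11: RHS = 12, y in [5, 8]  -> 2 point(s)
Affine points: 14. Add the point at infinity: total = 15.

#E(F_13) = 15


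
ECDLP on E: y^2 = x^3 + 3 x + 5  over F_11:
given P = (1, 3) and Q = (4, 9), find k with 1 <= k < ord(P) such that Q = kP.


Enumerate multiples of P until we hit Q = (4, 9):
  1P = (1, 3)
  2P = (10, 10)
  3P = (4, 2)
  4P = (0, 4)
  5P = (0, 7)
  6P = (4, 9)
Match found at i = 6.

k = 6


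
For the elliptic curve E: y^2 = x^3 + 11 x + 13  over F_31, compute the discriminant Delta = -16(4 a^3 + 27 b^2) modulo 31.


4 a^3 + 27 b^2 = 4*11^3 + 27*13^2 = 5324 + 4563 = 9887
Delta = -16 * (9887) = -158192
Delta mod 31 = 1

Delta = 1 (mod 31)


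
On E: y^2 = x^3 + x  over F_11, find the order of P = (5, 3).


Compute successive multiples of P until we hit O:
  1P = (5, 3)
  2P = (5, 8)
  3P = O

ord(P) = 3


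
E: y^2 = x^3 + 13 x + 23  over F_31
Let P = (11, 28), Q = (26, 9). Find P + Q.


P != Q, so use the chord formula.
s = (y2 - y1) / (x2 - x1) = (12) / (15) mod 31 = 7
x3 = s^2 - x1 - x2 mod 31 = 7^2 - 11 - 26 = 12
y3 = s (x1 - x3) - y1 mod 31 = 7 * (11 - 12) - 28 = 27

P + Q = (12, 27)


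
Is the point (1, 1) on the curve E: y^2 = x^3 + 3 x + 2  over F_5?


Check whether y^2 = x^3 + 3 x + 2 (mod 5) for (x, y) = (1, 1).
LHS: y^2 = 1^2 mod 5 = 1
RHS: x^3 + 3 x + 2 = 1^3 + 3*1 + 2 mod 5 = 1
LHS = RHS

Yes, on the curve


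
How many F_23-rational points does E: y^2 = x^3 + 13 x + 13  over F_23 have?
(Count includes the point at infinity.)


For each x in F_23, count y with y^2 = x^3 + 13 x + 13 mod 23:
  x = 0: RHS = 13, y in [6, 17]  -> 2 point(s)
  x = 1: RHS = 4, y in [2, 21]  -> 2 point(s)
  x = 2: RHS = 1, y in [1, 22]  -> 2 point(s)
  x = 6: RHS = 8, y in [10, 13]  -> 2 point(s)
  x = 8: RHS = 8, y in [10, 13]  -> 2 point(s)
  x = 9: RHS = 8, y in [10, 13]  -> 2 point(s)
  x = 10: RHS = 16, y in [4, 19]  -> 2 point(s)
  x = 14: RHS = 18, y in [8, 15]  -> 2 point(s)
  x = 15: RHS = 18, y in [8, 15]  -> 2 point(s)
  x = 16: RHS = 16, y in [4, 19]  -> 2 point(s)
  x = 17: RHS = 18, y in [8, 15]  -> 2 point(s)
  x = 19: RHS = 12, y in [9, 14]  -> 2 point(s)
  x = 20: RHS = 16, y in [4, 19]  -> 2 point(s)
  x = 21: RHS = 2, y in [5, 18]  -> 2 point(s)
Affine points: 28. Add the point at infinity: total = 29.

#E(F_23) = 29


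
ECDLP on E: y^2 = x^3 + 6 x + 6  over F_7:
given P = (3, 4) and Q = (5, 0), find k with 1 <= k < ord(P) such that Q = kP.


Enumerate multiples of P until we hit Q = (5, 0):
  1P = (3, 4)
  2P = (5, 0)
Match found at i = 2.

k = 2


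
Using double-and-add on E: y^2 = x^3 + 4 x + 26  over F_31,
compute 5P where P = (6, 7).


k = 5 = 101_2 (binary, LSB first: 101)
Double-and-add from P = (6, 7):
  bit 0 = 1: acc = O + (6, 7) = (6, 7)
  bit 1 = 0: acc unchanged = (6, 7)
  bit 2 = 1: acc = (6, 7) + (21, 3) = (6, 24)

5P = (6, 24)


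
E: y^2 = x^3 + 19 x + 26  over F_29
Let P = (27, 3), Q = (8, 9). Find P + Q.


P != Q, so use the chord formula.
s = (y2 - y1) / (x2 - x1) = (6) / (10) mod 29 = 18
x3 = s^2 - x1 - x2 mod 29 = 18^2 - 27 - 8 = 28
y3 = s (x1 - x3) - y1 mod 29 = 18 * (27 - 28) - 3 = 8

P + Q = (28, 8)


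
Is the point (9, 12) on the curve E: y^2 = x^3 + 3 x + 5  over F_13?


Check whether y^2 = x^3 + 3 x + 5 (mod 13) for (x, y) = (9, 12).
LHS: y^2 = 12^2 mod 13 = 1
RHS: x^3 + 3 x + 5 = 9^3 + 3*9 + 5 mod 13 = 7
LHS != RHS

No, not on the curve


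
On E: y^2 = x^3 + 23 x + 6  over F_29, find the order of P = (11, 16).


Compute successive multiples of P until we hit O:
  1P = (11, 16)
  2P = (16, 27)
  3P = (8, 8)
  4P = (1, 1)
  5P = (12, 26)
  6P = (19, 20)
  7P = (21, 8)
  8P = (22, 16)
  ... (continuing to 22P)
  22P = O

ord(P) = 22


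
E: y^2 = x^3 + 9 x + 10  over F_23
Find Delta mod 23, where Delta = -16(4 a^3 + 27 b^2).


4 a^3 + 27 b^2 = 4*9^3 + 27*10^2 = 2916 + 2700 = 5616
Delta = -16 * (5616) = -89856
Delta mod 23 = 5

Delta = 5 (mod 23)


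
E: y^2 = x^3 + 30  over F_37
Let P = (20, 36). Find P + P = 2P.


Doubling: s = (3 x1^2 + a) / (2 y1)
s = (3*20^2 + 0) / (2*36) mod 37 = 29
x3 = s^2 - 2 x1 mod 37 = 29^2 - 2*20 = 24
y3 = s (x1 - x3) - y1 mod 37 = 29 * (20 - 24) - 36 = 33

2P = (24, 33)


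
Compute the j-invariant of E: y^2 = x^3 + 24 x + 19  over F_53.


Delta = -16(4 a^3 + 27 b^2) mod 53 = 20
-1728 * (4 a)^3 = -1728 * (4*24)^3 mod 53 = 41
j = 41 * 20^(-1) mod 53 = 10

j = 10 (mod 53)


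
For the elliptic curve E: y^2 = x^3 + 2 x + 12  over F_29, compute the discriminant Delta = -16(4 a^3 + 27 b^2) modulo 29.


4 a^3 + 27 b^2 = 4*2^3 + 27*12^2 = 32 + 3888 = 3920
Delta = -16 * (3920) = -62720
Delta mod 29 = 7

Delta = 7 (mod 29)
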